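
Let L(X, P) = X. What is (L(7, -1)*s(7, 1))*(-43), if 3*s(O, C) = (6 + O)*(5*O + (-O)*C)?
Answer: -109564/3 ≈ -36521.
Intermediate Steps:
s(O, C) = (6 + O)*(5*O - C*O)/3 (s(O, C) = ((6 + O)*(5*O + (-O)*C))/3 = ((6 + O)*(5*O - C*O))/3 = (6 + O)*(5*O - C*O)/3)
(L(7, -1)*s(7, 1))*(-43) = (7*((1/3)*7*(30 - 6*1 + 5*7 - 1*1*7)))*(-43) = (7*((1/3)*7*(30 - 6 + 35 - 7)))*(-43) = (7*((1/3)*7*52))*(-43) = (7*(364/3))*(-43) = (2548/3)*(-43) = -109564/3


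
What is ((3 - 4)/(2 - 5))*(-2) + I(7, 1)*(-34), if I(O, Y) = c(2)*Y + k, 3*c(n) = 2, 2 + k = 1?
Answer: 32/3 ≈ 10.667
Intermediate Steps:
k = -1 (k = -2 + 1 = -1)
c(n) = 2/3 (c(n) = (1/3)*2 = 2/3)
I(O, Y) = -1 + 2*Y/3 (I(O, Y) = 2*Y/3 - 1 = -1 + 2*Y/3)
((3 - 4)/(2 - 5))*(-2) + I(7, 1)*(-34) = ((3 - 4)/(2 - 5))*(-2) + (-1 + (2/3)*1)*(-34) = -1/(-3)*(-2) + (-1 + 2/3)*(-34) = -1*(-1/3)*(-2) - 1/3*(-34) = (1/3)*(-2) + 34/3 = -2/3 + 34/3 = 32/3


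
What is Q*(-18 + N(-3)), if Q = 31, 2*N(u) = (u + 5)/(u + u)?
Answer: -3379/6 ≈ -563.17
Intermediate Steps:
N(u) = (5 + u)/(4*u) (N(u) = ((u + 5)/(u + u))/2 = ((5 + u)/((2*u)))/2 = ((5 + u)*(1/(2*u)))/2 = ((5 + u)/(2*u))/2 = (5 + u)/(4*u))
Q*(-18 + N(-3)) = 31*(-18 + (¼)*(5 - 3)/(-3)) = 31*(-18 + (¼)*(-⅓)*2) = 31*(-18 - ⅙) = 31*(-109/6) = -3379/6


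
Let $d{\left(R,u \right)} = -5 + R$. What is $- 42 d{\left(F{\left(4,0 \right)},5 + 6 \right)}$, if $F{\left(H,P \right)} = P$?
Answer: $210$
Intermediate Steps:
$- 42 d{\left(F{\left(4,0 \right)},5 + 6 \right)} = - 42 \left(-5 + 0\right) = \left(-42\right) \left(-5\right) = 210$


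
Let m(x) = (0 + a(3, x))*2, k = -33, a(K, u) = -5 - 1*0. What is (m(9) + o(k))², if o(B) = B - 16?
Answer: 3481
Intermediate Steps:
a(K, u) = -5 (a(K, u) = -5 + 0 = -5)
o(B) = -16 + B
m(x) = -10 (m(x) = (0 - 5)*2 = -5*2 = -10)
(m(9) + o(k))² = (-10 + (-16 - 33))² = (-10 - 49)² = (-59)² = 3481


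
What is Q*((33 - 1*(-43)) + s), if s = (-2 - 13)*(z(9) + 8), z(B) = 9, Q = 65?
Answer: -11635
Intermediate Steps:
s = -255 (s = (-2 - 13)*(9 + 8) = -15*17 = -255)
Q*((33 - 1*(-43)) + s) = 65*((33 - 1*(-43)) - 255) = 65*((33 + 43) - 255) = 65*(76 - 255) = 65*(-179) = -11635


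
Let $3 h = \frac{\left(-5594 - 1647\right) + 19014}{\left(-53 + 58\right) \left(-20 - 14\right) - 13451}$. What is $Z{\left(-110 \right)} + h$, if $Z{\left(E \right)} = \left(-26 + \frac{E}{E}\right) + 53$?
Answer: $\frac{1132391}{40863} \approx 27.712$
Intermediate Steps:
$Z{\left(E \right)} = 28$ ($Z{\left(E \right)} = \left(-26 + 1\right) + 53 = -25 + 53 = 28$)
$h = - \frac{11773}{40863}$ ($h = \frac{\left(\left(-5594 - 1647\right) + 19014\right) \frac{1}{\left(-53 + 58\right) \left(-20 - 14\right) - 13451}}{3} = \frac{\left(-7241 + 19014\right) \frac{1}{5 \left(-34\right) - 13451}}{3} = \frac{11773 \frac{1}{-170 - 13451}}{3} = \frac{11773 \frac{1}{-13621}}{3} = \frac{11773 \left(- \frac{1}{13621}\right)}{3} = \frac{1}{3} \left(- \frac{11773}{13621}\right) = - \frac{11773}{40863} \approx -0.28811$)
$Z{\left(-110 \right)} + h = 28 - \frac{11773}{40863} = \frac{1132391}{40863}$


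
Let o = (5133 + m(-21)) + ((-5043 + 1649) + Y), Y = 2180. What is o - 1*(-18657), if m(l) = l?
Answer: 22555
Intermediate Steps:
o = 3898 (o = (5133 - 21) + ((-5043 + 1649) + 2180) = 5112 + (-3394 + 2180) = 5112 - 1214 = 3898)
o - 1*(-18657) = 3898 - 1*(-18657) = 3898 + 18657 = 22555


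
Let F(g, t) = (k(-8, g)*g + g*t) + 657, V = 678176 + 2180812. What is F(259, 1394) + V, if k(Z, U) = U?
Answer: 3287772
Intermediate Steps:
V = 2858988
F(g, t) = 657 + g**2 + g*t (F(g, t) = (g*g + g*t) + 657 = (g**2 + g*t) + 657 = 657 + g**2 + g*t)
F(259, 1394) + V = (657 + 259**2 + 259*1394) + 2858988 = (657 + 67081 + 361046) + 2858988 = 428784 + 2858988 = 3287772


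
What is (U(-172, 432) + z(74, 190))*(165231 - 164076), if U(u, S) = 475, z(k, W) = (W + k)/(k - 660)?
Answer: 160594665/293 ≈ 5.4811e+5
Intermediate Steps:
z(k, W) = (W + k)/(-660 + k)
(U(-172, 432) + z(74, 190))*(165231 - 164076) = (475 + (190 + 74)/(-660 + 74))*(165231 - 164076) = (475 + 264/(-586))*1155 = (475 - 1/586*264)*1155 = (475 - 132/293)*1155 = (139043/293)*1155 = 160594665/293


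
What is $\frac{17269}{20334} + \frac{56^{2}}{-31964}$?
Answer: $\frac{122054723}{162488994} \approx 0.75116$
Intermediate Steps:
$\frac{17269}{20334} + \frac{56^{2}}{-31964} = 17269 \cdot \frac{1}{20334} + 3136 \left(- \frac{1}{31964}\right) = \frac{17269}{20334} - \frac{784}{7991} = \frac{122054723}{162488994}$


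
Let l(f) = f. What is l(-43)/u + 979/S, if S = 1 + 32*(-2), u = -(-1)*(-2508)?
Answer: -817541/52668 ≈ -15.523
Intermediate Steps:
u = -2508 (u = -1*2508 = -2508)
S = -63 (S = 1 - 64 = -63)
l(-43)/u + 979/S = -43/(-2508) + 979/(-63) = -43*(-1/2508) + 979*(-1/63) = 43/2508 - 979/63 = -817541/52668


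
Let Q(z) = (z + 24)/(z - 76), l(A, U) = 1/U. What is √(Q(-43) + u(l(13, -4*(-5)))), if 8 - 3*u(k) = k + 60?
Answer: I*√24343235/1190 ≈ 4.1461*I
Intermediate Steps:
Q(z) = (24 + z)/(-76 + z)
u(k) = -52/3 - k/3 (u(k) = 8/3 - (k + 60)/3 = 8/3 - (60 + k)/3 = 8/3 + (-20 - k/3) = -52/3 - k/3)
√(Q(-43) + u(l(13, -4*(-5)))) = √((24 - 43)/(-76 - 43) + (-52/3 - 1/(3*((-4*(-5)))))) = √(-19/(-119) + (-52/3 - ⅓/20)) = √(-1/119*(-19) + (-52/3 - ⅓*1/20)) = √(19/119 + (-52/3 - 1/60)) = √(19/119 - 347/20) = √(-40913/2380) = I*√24343235/1190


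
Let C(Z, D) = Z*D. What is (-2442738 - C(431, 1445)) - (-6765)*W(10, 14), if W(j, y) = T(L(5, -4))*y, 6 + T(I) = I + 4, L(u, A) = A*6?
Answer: -5527993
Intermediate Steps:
L(u, A) = 6*A
T(I) = -2 + I (T(I) = -6 + (I + 4) = -6 + (4 + I) = -2 + I)
W(j, y) = -26*y (W(j, y) = (-2 + 6*(-4))*y = (-2 - 24)*y = -26*y)
C(Z, D) = D*Z
(-2442738 - C(431, 1445)) - (-6765)*W(10, 14) = (-2442738 - 1445*431) - (-6765)*(-26*14) = (-2442738 - 1*622795) - (-6765)*(-364) = (-2442738 - 622795) - 1*2462460 = -3065533 - 2462460 = -5527993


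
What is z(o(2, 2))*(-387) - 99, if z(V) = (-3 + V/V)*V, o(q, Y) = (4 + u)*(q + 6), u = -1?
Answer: 18477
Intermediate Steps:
o(q, Y) = 18 + 3*q (o(q, Y) = (4 - 1)*(q + 6) = 3*(6 + q) = 18 + 3*q)
z(V) = -2*V (z(V) = (-3 + 1)*V = -2*V)
z(o(2, 2))*(-387) - 99 = -2*(18 + 3*2)*(-387) - 99 = -2*(18 + 6)*(-387) - 99 = -2*24*(-387) - 99 = -48*(-387) - 99 = 18576 - 99 = 18477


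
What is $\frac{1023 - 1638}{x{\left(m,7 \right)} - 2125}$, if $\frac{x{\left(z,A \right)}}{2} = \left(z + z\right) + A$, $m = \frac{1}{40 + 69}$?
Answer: $\frac{13407}{46019} \approx 0.29134$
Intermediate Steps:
$m = \frac{1}{109} \approx 0.0091743$
$x{\left(z,A \right)} = 2 A + 4 z$ ($x{\left(z,A \right)} = 2 \left(\left(z + z\right) + A\right) = 2 \left(2 z + A\right) = 2 \left(A + 2 z\right) = 2 A + 4 z$)
$\frac{1023 - 1638}{x{\left(m,7 \right)} - 2125} = \frac{1023 - 1638}{\left(2 \cdot 7 + 4 \cdot \frac{1}{109}\right) - 2125} = - \frac{615}{\left(14 + \frac{4}{109}\right) - 2125} = - \frac{615}{\frac{1530}{109} - 2125} = - \frac{615}{- \frac{230095}{109}} = \left(-615\right) \left(- \frac{109}{230095}\right) = \frac{13407}{46019}$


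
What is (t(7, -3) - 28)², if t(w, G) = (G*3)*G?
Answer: 1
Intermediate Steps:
t(w, G) = 3*G² (t(w, G) = (3*G)*G = 3*G²)
(t(7, -3) - 28)² = (3*(-3)² - 28)² = (3*9 - 28)² = (27 - 28)² = (-1)² = 1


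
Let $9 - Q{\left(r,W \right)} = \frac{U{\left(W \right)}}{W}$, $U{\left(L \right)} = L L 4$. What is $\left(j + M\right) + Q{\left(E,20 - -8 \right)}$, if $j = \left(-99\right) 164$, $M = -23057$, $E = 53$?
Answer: $-39396$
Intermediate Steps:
$U{\left(L \right)} = 4 L^{2}$ ($U{\left(L \right)} = L^{2} \cdot 4 = 4 L^{2}$)
$j = -16236$
$Q{\left(r,W \right)} = 9 - 4 W$ ($Q{\left(r,W \right)} = 9 - \frac{4 W^{2}}{W} = 9 - 4 W$)
$\left(j + M\right) + Q{\left(E,20 - -8 \right)} = \left(-16236 - 23057\right) + \left(9 - 4 \left(20 - -8\right)\right) = -39293 + \left(9 - 4 \left(20 + 8\right)\right) = -39293 + \left(9 - 112\right) = -39293 - 103 = -39396$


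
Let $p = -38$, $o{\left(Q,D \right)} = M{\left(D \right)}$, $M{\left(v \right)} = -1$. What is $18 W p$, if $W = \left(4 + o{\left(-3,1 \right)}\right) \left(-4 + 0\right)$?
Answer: $8208$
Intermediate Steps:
$o{\left(Q,D \right)} = -1$
$W = -12$ ($W = \left(4 - 1\right) \left(-4 + 0\right) = 3 \left(-4\right) = -12$)
$18 W p = 18 \left(-12\right) \left(-38\right) = \left(-216\right) \left(-38\right) = 8208$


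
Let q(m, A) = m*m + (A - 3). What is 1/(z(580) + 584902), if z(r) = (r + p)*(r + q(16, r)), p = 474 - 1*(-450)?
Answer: 1/2710054 ≈ 3.6900e-7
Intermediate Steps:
q(m, A) = -3 + A + m² (q(m, A) = m² + (-3 + A) = -3 + A + m²)
p = 924 (p = 474 + 450 = 924)
z(r) = (253 + 2*r)*(924 + r) (z(r) = (r + 924)*(r + (-3 + r + 16²)) = (924 + r)*(r + (-3 + r + 256)) = (924 + r)*(r + (253 + r)) = (924 + r)*(253 + 2*r) = (253 + 2*r)*(924 + r))
1/(z(580) + 584902) = 1/((233772 + 2*580² + 2101*580) + 584902) = 1/((233772 + 2*336400 + 1218580) + 584902) = 1/((233772 + 672800 + 1218580) + 584902) = 1/(2125152 + 584902) = 1/2710054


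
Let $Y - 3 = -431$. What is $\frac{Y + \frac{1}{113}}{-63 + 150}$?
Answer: $- \frac{16121}{3277} \approx -4.9194$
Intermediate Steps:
$Y = -428$ ($Y = 3 - 431 = -428$)
$\frac{Y + \frac{1}{113}}{-63 + 150} = \frac{-428 + \frac{1}{113}}{-63 + 150} = \frac{-428 + \frac{1}{113}}{87} = \left(- \frac{48363}{113}\right) \frac{1}{87} = - \frac{16121}{3277}$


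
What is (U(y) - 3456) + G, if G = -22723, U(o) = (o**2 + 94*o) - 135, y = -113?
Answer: -24167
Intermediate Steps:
U(o) = -135 + o**2 + 94*o
(U(y) - 3456) + G = ((-135 + (-113)**2 + 94*(-113)) - 3456) - 22723 = ((-135 + 12769 - 10622) - 3456) - 22723 = (2012 - 3456) - 22723 = -1444 - 22723 = -24167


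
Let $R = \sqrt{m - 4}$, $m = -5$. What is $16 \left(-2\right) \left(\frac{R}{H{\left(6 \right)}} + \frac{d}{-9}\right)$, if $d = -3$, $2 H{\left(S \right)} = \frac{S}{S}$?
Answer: $- \frac{32}{3} - 192 i \approx -10.667 - 192.0 i$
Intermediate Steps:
$H{\left(S \right)} = \frac{1}{2}$ ($H{\left(S \right)} = \frac{S \frac{1}{S}}{2} = \frac{1}{2} \cdot 1 = \frac{1}{2}$)
$R = 3 i$ ($R = \sqrt{-5 - 4} = \sqrt{-9} = 3 i \approx 3.0 i$)
$16 \left(-2\right) \left(\frac{R}{H{\left(6 \right)}} + \frac{d}{-9}\right) = 16 \left(-2\right) \left(3 i \frac{1}{\frac{1}{2}} - \frac{3}{-9}\right) = - 32 \left(3 i 2 - - \frac{1}{3}\right) = - 32 \left(6 i + \frac{1}{3}\right) = - 32 \left(\frac{1}{3} + 6 i\right) = - \frac{32}{3} - 192 i$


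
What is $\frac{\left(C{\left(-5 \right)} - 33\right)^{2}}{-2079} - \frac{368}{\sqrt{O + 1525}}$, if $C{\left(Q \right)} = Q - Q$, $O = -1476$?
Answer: $- \frac{1115}{21} \approx -53.095$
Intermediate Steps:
$C{\left(Q \right)} = 0$
$\frac{\left(C{\left(-5 \right)} - 33\right)^{2}}{-2079} - \frac{368}{\sqrt{O + 1525}} = \frac{\left(0 - 33\right)^{2}}{-2079} - \frac{368}{\sqrt{-1476 + 1525}} = \left(-33\right)^{2} \left(- \frac{1}{2079}\right) - \frac{368}{\sqrt{49}} = 1089 \left(- \frac{1}{2079}\right) - \frac{368}{7} = - \frac{11}{21} - \frac{368}{7} = - \frac{1115}{21}$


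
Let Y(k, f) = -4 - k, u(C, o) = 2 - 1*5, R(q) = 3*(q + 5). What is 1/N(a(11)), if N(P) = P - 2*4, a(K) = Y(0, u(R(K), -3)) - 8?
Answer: -1/20 ≈ -0.050000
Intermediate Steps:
R(q) = 15 + 3*q (R(q) = 3*(5 + q) = 15 + 3*q)
u(C, o) = -3 (u(C, o) = 2 - 5 = -3)
a(K) = -12 (a(K) = (-4 - 1*0) - 8 = (-4 + 0) - 8 = -4 - 8 = -12)
N(P) = -8 + P (N(P) = P - 8 = -8 + P)
1/N(a(11)) = 1/(-8 - 12) = 1/(-20) = -1/20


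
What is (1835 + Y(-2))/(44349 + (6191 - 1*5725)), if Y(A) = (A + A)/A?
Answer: 1837/44815 ≈ 0.040991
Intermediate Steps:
Y(A) = 2 (Y(A) = (2*A)/A = 2)
(1835 + Y(-2))/(44349 + (6191 - 1*5725)) = (1835 + 2)/(44349 + (6191 - 1*5725)) = 1837/(44349 + (6191 - 5725)) = 1837/(44349 + 466) = 1837/44815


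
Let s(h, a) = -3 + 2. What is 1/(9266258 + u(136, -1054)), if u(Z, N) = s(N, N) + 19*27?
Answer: 1/9266770 ≈ 1.0791e-7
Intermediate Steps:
s(h, a) = -1
u(Z, N) = 512 (u(Z, N) = -1 + 19*27 = -1 + 513 = 512)
1/(9266258 + u(136, -1054)) = 1/(9266258 + 512) = 1/9266770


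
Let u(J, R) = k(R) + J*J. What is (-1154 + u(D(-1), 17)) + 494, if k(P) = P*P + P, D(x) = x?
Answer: -353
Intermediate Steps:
k(P) = P + P² (k(P) = P² + P = P + P²)
u(J, R) = J² + R*(1 + R) (u(J, R) = R*(1 + R) + J*J = R*(1 + R) + J² = J² + R*(1 + R))
(-1154 + u(D(-1), 17)) + 494 = (-1154 + ((-1)² + 17*(1 + 17))) + 494 = (-1154 + (1 + 17*18)) + 494 = (-1154 + (1 + 306)) + 494 = (-1154 + 307) + 494 = -847 + 494 = -353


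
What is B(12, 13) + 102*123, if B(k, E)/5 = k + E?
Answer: 12671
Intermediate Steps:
B(k, E) = 5*E + 5*k (B(k, E) = 5*(k + E) = 5*(E + k) = 5*E + 5*k)
B(12, 13) + 102*123 = (5*13 + 5*12) + 102*123 = (65 + 60) + 12546 = 125 + 12546 = 12671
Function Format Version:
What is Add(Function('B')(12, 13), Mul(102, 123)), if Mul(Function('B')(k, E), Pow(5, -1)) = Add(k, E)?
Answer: 12671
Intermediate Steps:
Function('B')(k, E) = Add(Mul(5, E), Mul(5, k)) (Function('B')(k, E) = Mul(5, Add(k, E)) = Mul(5, Add(E, k)) = Add(Mul(5, E), Mul(5, k)))
Add(Function('B')(12, 13), Mul(102, 123)) = Add(Add(Mul(5, 13), Mul(5, 12)), Mul(102, 123)) = Add(Add(65, 60), 12546) = Add(125, 12546) = 12671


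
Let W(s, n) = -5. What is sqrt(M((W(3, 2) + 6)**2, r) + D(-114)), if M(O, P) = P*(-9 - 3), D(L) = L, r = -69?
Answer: sqrt(714) ≈ 26.721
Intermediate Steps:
M(O, P) = -12*P (M(O, P) = P*(-12) = -12*P)
sqrt(M((W(3, 2) + 6)**2, r) + D(-114)) = sqrt(-12*(-69) - 114) = sqrt(828 - 114) = sqrt(714)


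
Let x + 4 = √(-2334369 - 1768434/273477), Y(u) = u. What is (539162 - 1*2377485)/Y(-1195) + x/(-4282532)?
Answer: 1968169269654/1279406435 - I*√19398574410529691/390391334588 ≈ 1538.3 - 0.00035677*I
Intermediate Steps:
x = -4 + I*√19398574410529691/91159 (x = -4 + √(-2334369 - 1768434/273477) = -4 + √(-2334369 - 1768434*1/273477) = -4 + √(-2334369 - 589478/91159) = -4 + √(-212799333149/91159) = -4 + I*√19398574410529691/91159 ≈ -4.0 + 1527.9*I)
(539162 - 1*2377485)/Y(-1195) + x/(-4282532) = (539162 - 1*2377485)/(-1195) + (-4 + I*√19398574410529691/91159)/(-4282532) = (539162 - 2377485)*(-1/1195) + (-4 + I*√19398574410529691/91159)*(-1/4282532) = -1838323*(-1/1195) + (1/1070633 - I*√19398574410529691/390391334588) = 1838323/1195 + (1/1070633 - I*√19398574410529691/390391334588) = 1968169269654/1279406435 - I*√19398574410529691/390391334588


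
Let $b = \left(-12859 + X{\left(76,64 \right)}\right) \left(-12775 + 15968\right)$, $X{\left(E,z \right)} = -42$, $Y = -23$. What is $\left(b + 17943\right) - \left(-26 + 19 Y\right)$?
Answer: $-41174487$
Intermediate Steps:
$b = -41192893$ ($b = \left(-12859 - 42\right) \left(-12775 + 15968\right) = \left(-12901\right) 3193 = -41192893$)
$\left(b + 17943\right) - \left(-26 + 19 Y\right) = \left(-41192893 + 17943\right) + \left(26 - -437\right) = -41174950 + \left(26 + 437\right) = -41174950 + 463 = -41174487$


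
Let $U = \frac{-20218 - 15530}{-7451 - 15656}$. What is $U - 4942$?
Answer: $- \frac{114159046}{23107} \approx -4940.5$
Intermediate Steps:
$U = \frac{35748}{23107}$ ($U = - \frac{35748}{-23107} = \left(-35748\right) \left(- \frac{1}{23107}\right) = \frac{35748}{23107} \approx 1.5471$)
$U - 4942 = \frac{35748}{23107} - 4942 = - \frac{114159046}{23107}$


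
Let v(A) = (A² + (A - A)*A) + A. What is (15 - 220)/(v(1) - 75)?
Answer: 205/73 ≈ 2.8082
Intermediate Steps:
v(A) = A + A² (v(A) = (A² + 0*A) + A = (A² + 0) + A = A² + A = A + A²)
(15 - 220)/(v(1) - 75) = (15 - 220)/(1*(1 + 1) - 75) = -205/(1*2 - 75) = -205/(2 - 75) = -205/(-73) = -205*(-1/73) = 205/73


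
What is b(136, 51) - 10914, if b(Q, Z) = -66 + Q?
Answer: -10844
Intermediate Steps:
b(136, 51) - 10914 = (-66 + 136) - 10914 = 70 - 10914 = -10844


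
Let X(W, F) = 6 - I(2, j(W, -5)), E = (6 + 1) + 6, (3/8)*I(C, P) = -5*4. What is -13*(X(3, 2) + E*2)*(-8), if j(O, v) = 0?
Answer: 26624/3 ≈ 8874.7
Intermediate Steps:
I(C, P) = -160/3 (I(C, P) = 8*(-5*4)/3 = (8/3)*(-20) = -160/3)
E = 13 (E = 7 + 6 = 13)
X(W, F) = 178/3 (X(W, F) = 6 - 1*(-160/3) = 6 + 160/3 = 178/3)
-13*(X(3, 2) + E*2)*(-8) = -13*(178/3 + 13*2)*(-8) = -13*(178/3 + 26)*(-8) = -13*256/3*(-8) = -3328/3*(-8) = 26624/3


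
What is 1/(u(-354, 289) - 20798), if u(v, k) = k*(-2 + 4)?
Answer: -1/20220 ≈ -4.9456e-5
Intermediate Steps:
u(v, k) = 2*k (u(v, k) = k*2 = 2*k)
1/(u(-354, 289) - 20798) = 1/(2*289 - 20798) = 1/(578 - 20798) = 1/(-20220) = -1/20220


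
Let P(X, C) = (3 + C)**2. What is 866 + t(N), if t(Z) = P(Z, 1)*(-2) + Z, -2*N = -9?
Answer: 1677/2 ≈ 838.50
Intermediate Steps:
N = 9/2 (N = -1/2*(-9) = 9/2 ≈ 4.5000)
t(Z) = -32 + Z (t(Z) = (3 + 1)**2*(-2) + Z = 4**2*(-2) + Z = 16*(-2) + Z = -32 + Z)
866 + t(N) = 866 + (-32 + 9/2) = 866 - 55/2 = 1677/2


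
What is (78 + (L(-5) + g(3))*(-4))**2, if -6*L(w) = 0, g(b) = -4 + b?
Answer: 6724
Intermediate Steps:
L(w) = 0 (L(w) = -1/6*0 = 0)
(78 + (L(-5) + g(3))*(-4))**2 = (78 + (0 + (-4 + 3))*(-4))**2 = (78 + (0 - 1)*(-4))**2 = (78 - 1*(-4))**2 = (78 + 4)**2 = 82**2 = 6724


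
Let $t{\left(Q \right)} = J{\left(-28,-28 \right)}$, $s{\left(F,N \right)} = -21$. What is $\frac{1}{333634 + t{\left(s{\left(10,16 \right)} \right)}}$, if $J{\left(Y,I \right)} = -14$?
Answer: $\frac{1}{333620} \approx 2.9974 \cdot 10^{-6}$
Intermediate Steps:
$t{\left(Q \right)} = -14$
$\frac{1}{333634 + t{\left(s{\left(10,16 \right)} \right)}} = \frac{1}{333634 - 14} = \frac{1}{333620}$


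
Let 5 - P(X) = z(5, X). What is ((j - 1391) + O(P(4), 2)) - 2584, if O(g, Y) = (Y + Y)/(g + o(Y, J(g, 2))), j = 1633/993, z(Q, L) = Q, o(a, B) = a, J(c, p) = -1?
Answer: -3943556/993 ≈ -3971.4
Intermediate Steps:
j = 1633/993 (j = 1633*(1/993) = 1633/993 ≈ 1.6445)
P(X) = 0 (P(X) = 5 - 1*5 = 5 - 5 = 0)
O(g, Y) = 2*Y/(Y + g) (O(g, Y) = (Y + Y)/(g + Y) = (2*Y)/(Y + g) = 2*Y/(Y + g))
((j - 1391) + O(P(4), 2)) - 2584 = ((1633/993 - 1391) + 2*2/(2 + 0)) - 2584 = (-1379630/993 + 2*2/2) - 2584 = (-1379630/993 + 2*2*(½)) - 2584 = (-1379630/993 + 2) - 2584 = -1377644/993 - 2584 = -3943556/993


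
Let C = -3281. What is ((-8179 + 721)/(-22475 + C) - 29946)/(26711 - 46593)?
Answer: 385640859/256040396 ≈ 1.5062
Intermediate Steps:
((-8179 + 721)/(-22475 + C) - 29946)/(26711 - 46593) = ((-8179 + 721)/(-22475 - 3281) - 29946)/(26711 - 46593) = (-7458/(-25756) - 29946)/(-19882) = (-7458*(-1/25756) - 29946)*(-1/19882) = (3729/12878 - 29946)*(-1/19882) = -385640859/12878*(-1/19882) = 385640859/256040396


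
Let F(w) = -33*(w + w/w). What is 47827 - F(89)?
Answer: 50797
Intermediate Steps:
F(w) = -33 - 33*w (F(w) = -33*(w + 1) = -33*(1 + w) = -33 - 33*w)
47827 - F(89) = 47827 - (-33 - 33*89) = 47827 - (-33 - 2937) = 47827 - 1*(-2970) = 47827 + 2970 = 50797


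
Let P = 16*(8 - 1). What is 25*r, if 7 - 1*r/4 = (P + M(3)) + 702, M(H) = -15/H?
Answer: -80200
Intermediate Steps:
P = 112 (P = 16*7 = 112)
r = -3208 (r = 28 - 4*((112 - 15/3) + 702) = 28 - 4*((112 - 15*⅓) + 702) = 28 - 4*((112 - 5) + 702) = 28 - 4*(107 + 702) = 28 - 4*809 = 28 - 3236 = -3208)
25*r = 25*(-3208) = -80200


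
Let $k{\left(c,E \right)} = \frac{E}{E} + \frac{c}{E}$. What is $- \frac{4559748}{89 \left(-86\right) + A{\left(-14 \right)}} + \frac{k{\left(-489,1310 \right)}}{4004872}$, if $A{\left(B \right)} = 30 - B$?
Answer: $\frac{2392218129710317}{3992496945520} \approx 599.18$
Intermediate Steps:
$k{\left(c,E \right)} = 1 + \frac{c}{E}$
$- \frac{4559748}{89 \left(-86\right) + A{\left(-14 \right)}} + \frac{k{\left(-489,1310 \right)}}{4004872} = - \frac{4559748}{89 \left(-86\right) + \left(30 - -14\right)} + \frac{\frac{1}{1310} \left(1310 - 489\right)}{4004872} = - \frac{4559748}{-7654 + \left(30 + 14\right)} + \frac{1}{1310} \cdot 821 \cdot \frac{1}{4004872} = - \frac{4559748}{-7654 + 44} + \frac{821}{1310} \cdot \frac{1}{4004872} = - \frac{4559748}{-7610} + \frac{821}{5246382320} = \left(-4559748\right) \left(- \frac{1}{7610}\right) + \frac{821}{5246382320} = \frac{2279874}{3805} + \frac{821}{5246382320} = \frac{2392218129710317}{3992496945520}$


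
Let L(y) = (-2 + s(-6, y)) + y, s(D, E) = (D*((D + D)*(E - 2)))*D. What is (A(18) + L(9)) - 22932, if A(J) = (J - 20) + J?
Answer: -25933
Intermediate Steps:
A(J) = -20 + 2*J (A(J) = (-20 + J) + J = -20 + 2*J)
s(D, E) = 2*D³*(-2 + E) (s(D, E) = (D*((2*D)*(-2 + E)))*D = (D*(2*D*(-2 + E)))*D = (2*D²*(-2 + E))*D = 2*D³*(-2 + E))
L(y) = 862 - 431*y (L(y) = (-2 + 2*(-6)³*(-2 + y)) + y = (-2 + 2*(-216)*(-2 + y)) + y = (-2 + (864 - 432*y)) + y = (862 - 432*y) + y = 862 - 431*y)
(A(18) + L(9)) - 22932 = ((-20 + 2*18) + (862 - 431*9)) - 22932 = ((-20 + 36) + (862 - 3879)) - 22932 = (16 - 3017) - 22932 = -3001 - 22932 = -25933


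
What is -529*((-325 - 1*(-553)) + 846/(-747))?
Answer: -9961070/83 ≈ -1.2001e+5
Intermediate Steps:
-529*((-325 - 1*(-553)) + 846/(-747)) = -529*((-325 + 553) + 846*(-1/747)) = -529*(228 - 94/83) = -529*18830/83 = -9961070/83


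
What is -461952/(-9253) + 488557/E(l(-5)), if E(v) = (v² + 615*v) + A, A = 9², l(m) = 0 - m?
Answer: 5990087233/29433793 ≈ 203.51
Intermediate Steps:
l(m) = -m
A = 81
E(v) = 81 + v² + 615*v (E(v) = (v² + 615*v) + 81 = 81 + v² + 615*v)
-461952/(-9253) + 488557/E(l(-5)) = -461952/(-9253) + 488557/(81 + (-1*(-5))² + 615*(-1*(-5))) = -461952*(-1/9253) + 488557/(81 + 5² + 615*5) = 461952/9253 + 488557/(81 + 25 + 3075) = 461952/9253 + 488557/3181 = 5990087233/29433793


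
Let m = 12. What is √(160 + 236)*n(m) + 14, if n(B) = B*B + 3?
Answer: 14 + 882*√11 ≈ 2939.3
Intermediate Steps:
n(B) = 3 + B² (n(B) = B² + 3 = 3 + B²)
√(160 + 236)*n(m) + 14 = √(160 + 236)*(3 + 12²) + 14 = √396*(3 + 144) + 14 = (6*√11)*147 + 14 = 882*√11 + 14 = 14 + 882*√11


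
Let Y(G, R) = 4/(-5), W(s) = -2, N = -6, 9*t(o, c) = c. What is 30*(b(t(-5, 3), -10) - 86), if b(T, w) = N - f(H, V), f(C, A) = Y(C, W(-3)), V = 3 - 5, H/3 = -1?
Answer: -2736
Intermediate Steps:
H = -3 (H = 3*(-1) = -3)
t(o, c) = c/9
V = -2
Y(G, R) = -4/5 (Y(G, R) = 4*(-1/5) = -4/5)
f(C, A) = -4/5
b(T, w) = -26/5 (b(T, w) = -6 - 1*(-4/5) = -6 + 4/5 = -26/5)
30*(b(t(-5, 3), -10) - 86) = 30*(-26/5 - 86) = 30*(-456/5) = -2736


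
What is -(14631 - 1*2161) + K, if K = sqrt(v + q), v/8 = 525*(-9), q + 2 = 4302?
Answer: -12470 + 10*I*sqrt(335) ≈ -12470.0 + 183.03*I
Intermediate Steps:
q = 4300 (q = -2 + 4302 = 4300)
v = -37800 (v = 8*(525*(-9)) = 8*(-4725) = -37800)
K = 10*I*sqrt(335) (K = sqrt(-37800 + 4300) = sqrt(-33500) = 10*I*sqrt(335) ≈ 183.03*I)
-(14631 - 1*2161) + K = -(14631 - 1*2161) + 10*I*sqrt(335) = -(14631 - 2161) + 10*I*sqrt(335) = -1*12470 + 10*I*sqrt(335) = -12470 + 10*I*sqrt(335)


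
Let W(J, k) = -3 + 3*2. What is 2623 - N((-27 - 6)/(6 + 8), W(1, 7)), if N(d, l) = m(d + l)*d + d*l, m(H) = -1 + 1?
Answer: 36821/14 ≈ 2630.1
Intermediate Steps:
W(J, k) = 3 (W(J, k) = -3 + 6 = 3)
m(H) = 0
N(d, l) = d*l (N(d, l) = 0*d + d*l = 0 + d*l = d*l)
2623 - N((-27 - 6)/(6 + 8), W(1, 7)) = 2623 - (-27 - 6)/(6 + 8)*3 = 2623 - (-33/14)*3 = 2623 - (-33*1/14)*3 = 2623 - (-33)*3/14 = 2623 - 1*(-99/14) = 2623 + 99/14 = 36821/14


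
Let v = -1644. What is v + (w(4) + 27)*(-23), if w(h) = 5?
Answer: -2380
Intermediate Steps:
v + (w(4) + 27)*(-23) = -1644 + (5 + 27)*(-23) = -1644 + 32*(-23) = -1644 - 736 = -2380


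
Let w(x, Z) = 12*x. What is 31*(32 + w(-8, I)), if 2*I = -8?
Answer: -1984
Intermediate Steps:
I = -4 (I = (½)*(-8) = -4)
31*(32 + w(-8, I)) = 31*(32 + 12*(-8)) = 31*(32 - 96) = 31*(-64) = -1984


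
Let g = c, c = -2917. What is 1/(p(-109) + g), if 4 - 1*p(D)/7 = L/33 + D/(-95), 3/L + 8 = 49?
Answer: -42845/124123983 ≈ -0.00034518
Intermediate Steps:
L = 3/41 (L = 3/(-8 + 49) = 3/41 ≈ 0.073171)
g = -2917
p(D) = 12621/451 + 7*D/95 (p(D) = 28 - 7*((3/41)/33 + D/(-95)) = 28 - 7*((3/41)*(1/33) + D*(-1/95)) = 28 - 7*(1/451 - D/95) = 28 + (-7/451 + 7*D/95) = 12621/451 + 7*D/95)
1/(p(-109) + g) = 1/((12621/451 + (7/95)*(-109)) - 2917) = 1/((12621/451 - 763/95) - 2917) = 1/(854882/42845 - 2917) = 1/(-124123983/42845) = -42845/124123983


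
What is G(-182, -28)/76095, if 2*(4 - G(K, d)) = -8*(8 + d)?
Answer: -4/4005 ≈ -0.00099875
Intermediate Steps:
G(K, d) = 36 + 4*d (G(K, d) = 4 - (-4)*(8 + d) = 4 - (-64 - 8*d)/2 = 4 + (32 + 4*d) = 36 + 4*d)
G(-182, -28)/76095 = (36 + 4*(-28))/76095 = (36 - 112)*(1/76095) = -76*1/76095 = -4/4005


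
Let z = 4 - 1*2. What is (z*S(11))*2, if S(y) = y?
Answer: 44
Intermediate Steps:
z = 2 (z = 4 - 2 = 2)
(z*S(11))*2 = (2*11)*2 = 22*2 = 44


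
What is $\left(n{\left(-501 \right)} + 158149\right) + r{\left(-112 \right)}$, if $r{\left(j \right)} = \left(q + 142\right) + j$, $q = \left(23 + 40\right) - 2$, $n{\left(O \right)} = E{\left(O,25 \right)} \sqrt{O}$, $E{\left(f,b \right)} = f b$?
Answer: $158240 - 12525 i \sqrt{501} \approx 1.5824 \cdot 10^{5} - 2.8035 \cdot 10^{5} i$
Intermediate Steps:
$E{\left(f,b \right)} = b f$
$n{\left(O \right)} = 25 O^{\frac{3}{2}}$ ($n{\left(O \right)} = 25 O \sqrt{O} = 25 O^{\frac{3}{2}}$)
$q = 61$ ($q = 63 - 2 = 61$)
$r{\left(j \right)} = 203 + j$ ($r{\left(j \right)} = \left(61 + 142\right) + j = 203 + j$)
$\left(n{\left(-501 \right)} + 158149\right) + r{\left(-112 \right)} = \left(25 \left(-501\right)^{\frac{3}{2}} + 158149\right) + \left(203 - 112\right) = \left(25 \left(- 501 i \sqrt{501}\right) + 158149\right) + 91 = \left(- 12525 i \sqrt{501} + 158149\right) + 91 = \left(158149 - 12525 i \sqrt{501}\right) + 91 = 158240 - 12525 i \sqrt{501}$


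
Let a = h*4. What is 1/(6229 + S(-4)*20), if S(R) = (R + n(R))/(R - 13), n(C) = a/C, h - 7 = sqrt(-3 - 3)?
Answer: 601307/3753323723 - 340*I*sqrt(6)/11259971169 ≈ 0.00016021 - 7.3964e-8*I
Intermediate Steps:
h = 7 + I*sqrt(6) (h = 7 + sqrt(-3 - 3) = 7 + sqrt(-6) = 7 + I*sqrt(6) ≈ 7.0 + 2.4495*I)
a = 28 + 4*I*sqrt(6) (a = (7 + I*sqrt(6))*4 = 28 + 4*I*sqrt(6) ≈ 28.0 + 9.798*I)
n(C) = (28 + 4*I*sqrt(6))/C
S(R) = (R + 4*(7 + I*sqrt(6))/R)/(-13 + R) (S(R) = (R + 4*(7 + I*sqrt(6))/R)/(R - 13) = (R + 4*(7 + I*sqrt(6))/R)/(-13 + R))
1/(6229 + S(-4)*20) = 1/(6229 + ((28 + (-4)**2 + 4*I*sqrt(6))/((-4)*(-13 - 4)))*20) = 1/(6229 - 1/4*(28 + 16 + 4*I*sqrt(6))/(-17)*20) = 1/(6229 - 1/4*(-1/17)*(44 + 4*I*sqrt(6))*20) = 1/(6229 + (11/17 + I*sqrt(6)/17)*20) = 1/(6229 + (220/17 + 20*I*sqrt(6)/17)) = 1/(106113/17 + 20*I*sqrt(6)/17)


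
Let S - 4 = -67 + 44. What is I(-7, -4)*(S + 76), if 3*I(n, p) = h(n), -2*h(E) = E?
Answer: 133/2 ≈ 66.500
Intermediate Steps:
h(E) = -E/2
I(n, p) = -n/6 (I(n, p) = (-n/2)/3 = -n/6)
S = -19 (S = 4 + (-67 + 44) = 4 - 23 = -19)
I(-7, -4)*(S + 76) = (-⅙*(-7))*(-19 + 76) = (7/6)*57 = 133/2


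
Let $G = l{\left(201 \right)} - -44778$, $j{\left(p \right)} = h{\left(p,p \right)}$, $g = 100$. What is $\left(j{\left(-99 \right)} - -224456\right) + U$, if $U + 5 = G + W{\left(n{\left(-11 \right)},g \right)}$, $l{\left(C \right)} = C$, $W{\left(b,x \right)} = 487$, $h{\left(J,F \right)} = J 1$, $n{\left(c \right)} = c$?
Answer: $269818$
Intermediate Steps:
$h{\left(J,F \right)} = J$
$j{\left(p \right)} = p$
$G = 44979$ ($G = 201 - -44778 = 201 + 44778 = 44979$)
$U = 45461$ ($U = -5 + \left(44979 + 487\right) = -5 + 45466 = 45461$)
$\left(j{\left(-99 \right)} - -224456\right) + U = \left(-99 - -224456\right) + 45461 = \left(-99 + 224456\right) + 45461 = 224357 + 45461 = 269818$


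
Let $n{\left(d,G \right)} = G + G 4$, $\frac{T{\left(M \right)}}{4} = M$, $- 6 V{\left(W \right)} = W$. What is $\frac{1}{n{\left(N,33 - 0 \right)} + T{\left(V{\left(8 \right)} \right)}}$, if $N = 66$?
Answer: $\frac{3}{479} \approx 0.006263$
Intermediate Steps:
$V{\left(W \right)} = - \frac{W}{6}$
$T{\left(M \right)} = 4 M$
$n{\left(d,G \right)} = 5 G$ ($n{\left(d,G \right)} = G + 4 G = 5 G$)
$\frac{1}{n{\left(N,33 - 0 \right)} + T{\left(V{\left(8 \right)} \right)}} = \frac{1}{5 \left(33 - 0\right) + 4 \left(\left(- \frac{1}{6}\right) 8\right)} = \frac{1}{5 \left(33 + 0\right) + 4 \left(- \frac{4}{3}\right)} = \frac{1}{5 \cdot 33 - \frac{16}{3}} = \frac{1}{165 - \frac{16}{3}} = \frac{1}{\frac{479}{3}} = \frac{3}{479}$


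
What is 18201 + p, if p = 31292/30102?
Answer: 273958897/15051 ≈ 18202.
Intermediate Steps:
p = 15646/15051 (p = 31292*(1/30102) = 15646/15051 ≈ 1.0395)
18201 + p = 18201 + 15646/15051 = 273958897/15051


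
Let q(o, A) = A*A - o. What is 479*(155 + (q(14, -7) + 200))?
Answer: 186810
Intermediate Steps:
q(o, A) = A² - o
479*(155 + (q(14, -7) + 200)) = 479*(155 + (((-7)² - 1*14) + 200)) = 479*(155 + ((49 - 14) + 200)) = 479*(155 + (35 + 200)) = 479*(155 + 235) = 479*390 = 186810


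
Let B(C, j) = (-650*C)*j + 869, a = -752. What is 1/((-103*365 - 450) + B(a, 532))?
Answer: 1/260004424 ≈ 3.8461e-9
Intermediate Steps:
B(C, j) = 869 - 650*C*j (B(C, j) = -650*C*j + 869 = 869 - 650*C*j)
1/((-103*365 - 450) + B(a, 532)) = 1/((-103*365 - 450) + (869 - 650*(-752)*532)) = 1/((-37595 - 450) + (869 + 260041600)) = 1/(-38045 + 260042469) = 1/260004424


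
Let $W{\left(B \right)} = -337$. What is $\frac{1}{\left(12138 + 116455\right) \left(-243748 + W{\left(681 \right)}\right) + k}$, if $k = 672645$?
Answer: $- \frac{1}{31386949760} \approx -3.186 \cdot 10^{-11}$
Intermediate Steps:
$\frac{1}{\left(12138 + 116455\right) \left(-243748 + W{\left(681 \right)}\right) + k} = \frac{1}{\left(12138 + 116455\right) \left(-243748 - 337\right) + 672645} = \frac{1}{128593 \left(-244085\right) + 672645} = \frac{1}{-31387622405 + 672645} = \frac{1}{-31386949760} = - \frac{1}{31386949760}$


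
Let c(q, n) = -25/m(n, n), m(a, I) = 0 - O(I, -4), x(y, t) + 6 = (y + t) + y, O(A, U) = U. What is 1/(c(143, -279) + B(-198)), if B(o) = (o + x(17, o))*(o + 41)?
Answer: 4/231079 ≈ 1.7310e-5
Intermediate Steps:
x(y, t) = -6 + t + 2*y (x(y, t) = -6 + ((y + t) + y) = -6 + ((t + y) + y) = -6 + (t + 2*y) = -6 + t + 2*y)
m(a, I) = 4 (m(a, I) = 0 - 1*(-4) = 0 + 4 = 4)
c(q, n) = -25/4
B(o) = (28 + 2*o)*(41 + o) (B(o) = (o + (-6 + o + 2*17))*(o + 41) = (o + (-6 + o + 34))*(41 + o) = (o + (28 + o))*(41 + o) = (28 + 2*o)*(41 + o))
1/(c(143, -279) + B(-198)) = 1/(-25/4 + (1148 + 2*(-198)**2 + 110*(-198))) = 1/(-25/4 + (1148 + 2*39204 - 21780)) = 1/(-25/4 + (1148 + 78408 - 21780)) = 1/(-25/4 + 57776) = 1/(231079/4) = 4/231079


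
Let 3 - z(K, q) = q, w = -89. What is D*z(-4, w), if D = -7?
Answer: -644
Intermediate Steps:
z(K, q) = 3 - q
D*z(-4, w) = -7*(3 - 1*(-89)) = -7*(3 + 89) = -7*92 = -644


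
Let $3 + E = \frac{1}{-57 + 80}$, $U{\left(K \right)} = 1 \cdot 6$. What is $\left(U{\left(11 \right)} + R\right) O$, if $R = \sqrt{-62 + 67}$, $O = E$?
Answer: $- \frac{408}{23} - \frac{68 \sqrt{5}}{23} \approx -24.35$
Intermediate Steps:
$U{\left(K \right)} = 6$
$E = - \frac{68}{23}$ ($E = -3 + \frac{1}{-57 + 80} = -3 + \frac{1}{23} = - \frac{68}{23} \approx -2.9565$)
$O = - \frac{68}{23} \approx -2.9565$
$R = \sqrt{5} \approx 2.2361$
$\left(U{\left(11 \right)} + R\right) O = \left(6 + \sqrt{5}\right) \left(- \frac{68}{23}\right) = - \frac{408}{23} - \frac{68 \sqrt{5}}{23}$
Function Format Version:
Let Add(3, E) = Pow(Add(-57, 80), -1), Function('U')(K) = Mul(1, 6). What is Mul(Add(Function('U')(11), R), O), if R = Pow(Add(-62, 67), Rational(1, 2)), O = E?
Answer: Add(Rational(-408, 23), Mul(Rational(-68, 23), Pow(5, Rational(1, 2)))) ≈ -24.350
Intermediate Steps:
Function('U')(K) = 6
E = Rational(-68, 23) (E = Add(-3, Pow(Add(-57, 80), -1)) = Add(-3, Pow(23, -1)) = Add(-3, Rational(1, 23)) = Rational(-68, 23) ≈ -2.9565)
O = Rational(-68, 23) ≈ -2.9565
R = Pow(5, Rational(1, 2)) ≈ 2.2361
Mul(Add(Function('U')(11), R), O) = Mul(Add(6, Pow(5, Rational(1, 2))), Rational(-68, 23)) = Add(Rational(-408, 23), Mul(Rational(-68, 23), Pow(5, Rational(1, 2))))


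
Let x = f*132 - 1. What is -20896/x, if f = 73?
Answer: -20896/9635 ≈ -2.1688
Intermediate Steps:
x = 9635 (x = 73*132 - 1 = 9636 - 1 = 9635)
-20896/x = -20896/9635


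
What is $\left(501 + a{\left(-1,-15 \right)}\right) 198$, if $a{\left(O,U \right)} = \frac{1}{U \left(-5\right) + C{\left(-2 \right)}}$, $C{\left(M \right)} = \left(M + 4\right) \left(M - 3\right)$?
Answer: $\frac{6448068}{65} \approx 99201.0$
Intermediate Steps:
$C{\left(M \right)} = \left(-3 + M\right) \left(4 + M\right)$ ($C{\left(M \right)} = \left(4 + M\right) \left(-3 + M\right) = \left(-3 + M\right) \left(4 + M\right)$)
$a{\left(O,U \right)} = \frac{1}{-10 - 5 U}$ ($a{\left(O,U \right)} = \frac{1}{U \left(-5\right) - \left(14 - 4\right)} = \frac{1}{- 5 U - 10} = \frac{1}{-10 - 5 U}$)
$\left(501 + a{\left(-1,-15 \right)}\right) 198 = \left(501 - \frac{1}{10 + 5 \left(-15\right)}\right) 198 = \left(501 - \frac{1}{10 - 75}\right) 198 = \left(501 - \frac{1}{-65}\right) 198 = \left(501 - - \frac{1}{65}\right) 198 = \left(501 + \frac{1}{65}\right) 198 = \frac{32566}{65} \cdot 198 = \frac{6448068}{65}$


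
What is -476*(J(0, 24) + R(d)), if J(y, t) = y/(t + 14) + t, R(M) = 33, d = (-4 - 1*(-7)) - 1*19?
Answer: -27132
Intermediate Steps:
d = -16 (d = (-4 + 7) - 19 = 3 - 19 = -16)
J(y, t) = t + y/(14 + t) (J(y, t) = y/(14 + t) + t = t + y/(14 + t))
-476*(J(0, 24) + R(d)) = -476*((0 + 24² + 14*24)/(14 + 24) + 33) = -476*((0 + 576 + 336)/38 + 33) = -476*((1/38)*912 + 33) = -476*(24 + 33) = -476*57 = -27132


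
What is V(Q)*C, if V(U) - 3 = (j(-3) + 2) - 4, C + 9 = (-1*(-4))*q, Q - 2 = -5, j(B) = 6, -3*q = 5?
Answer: -329/3 ≈ -109.67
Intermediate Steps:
q = -5/3 (q = -⅓*5 = -5/3 ≈ -1.6667)
Q = -3 (Q = 2 - 5 = -3)
C = -47/3 (C = -9 - 1*(-4)*(-5/3) = -9 + 4*(-5/3) = -9 - 20/3 = -47/3 ≈ -15.667)
V(U) = 7 (V(U) = 3 + ((6 + 2) - 4) = 3 + (8 - 4) = 3 + 4 = 7)
V(Q)*C = 7*(-47/3) = -329/3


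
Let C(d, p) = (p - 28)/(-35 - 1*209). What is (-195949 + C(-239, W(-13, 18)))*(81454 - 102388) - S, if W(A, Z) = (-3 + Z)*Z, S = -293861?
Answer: 250240970354/61 ≈ 4.1023e+9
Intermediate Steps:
W(A, Z) = Z*(-3 + Z)
C(d, p) = 7/61 - p/244 (C(d, p) = (-28 + p)/(-35 - 209) = (-28 + p)/(-244) = (-28 + p)*(-1/244) = 7/61 - p/244)
(-195949 + C(-239, W(-13, 18)))*(81454 - 102388) - S = (-195949 + (7/61 - 9*(-3 + 18)/122))*(81454 - 102388) - 1*(-293861) = (-195949 + (7/61 - 9*15/122))*(-20934) + 293861 = (-195949 + (7/61 - 1/244*270))*(-20934) + 293861 = (-195949 + (7/61 - 135/122))*(-20934) + 293861 = (-195949 - 121/122)*(-20934) + 293861 = -23905899/122*(-20934) + 293861 = 250223044833/61 + 293861 = 250240970354/61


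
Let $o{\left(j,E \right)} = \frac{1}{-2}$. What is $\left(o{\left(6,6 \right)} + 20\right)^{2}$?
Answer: $\frac{1521}{4} \approx 380.25$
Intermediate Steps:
$o{\left(j,E \right)} = - \frac{1}{2}$
$\left(o{\left(6,6 \right)} + 20\right)^{2} = \left(- \frac{1}{2} + 20\right)^{2} = \left(\frac{39}{2}\right)^{2} = \frac{1521}{4}$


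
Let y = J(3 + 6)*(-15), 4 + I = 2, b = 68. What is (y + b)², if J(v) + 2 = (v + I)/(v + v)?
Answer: 305809/36 ≈ 8494.7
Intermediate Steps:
I = -2 (I = -4 + 2 = -2)
J(v) = -2 + (-2 + v)/(2*v) (J(v) = -2 + (v - 2)/(v + v) = -2 + (-2 + v)/((2*v)) = -2 + (-2 + v)*(1/(2*v)) = -2 + (-2 + v)/(2*v))
y = 145/6 (y = (-3/2 - 1/(3 + 6))*(-15) = (-3/2 - 1/9)*(-15) = (-3/2 - 1*⅑)*(-15) = (-3/2 - ⅑)*(-15) = -29/18*(-15) = 145/6 ≈ 24.167)
(y + b)² = (145/6 + 68)² = (553/6)² = 305809/36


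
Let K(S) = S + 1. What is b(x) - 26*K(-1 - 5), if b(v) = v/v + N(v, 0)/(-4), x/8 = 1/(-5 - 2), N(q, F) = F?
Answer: 131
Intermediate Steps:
K(S) = 1 + S
x = -8/7 (x = 8/(-5 - 2) = 8/(-7) = 8*(-1/7) = -8/7 ≈ -1.1429)
b(v) = 1 (b(v) = v/v + 0/(-4) = 1 + 0*(-1/4) = 1 + 0 = 1)
b(x) - 26*K(-1 - 5) = 1 - 26*(1 + (-1 - 5)) = 1 - 26*(1 - 6) = 1 - 26*(-5) = 1 + 130 = 131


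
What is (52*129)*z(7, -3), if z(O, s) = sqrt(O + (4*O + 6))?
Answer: 6708*sqrt(41) ≈ 42952.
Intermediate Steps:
z(O, s) = sqrt(6 + 5*O) (z(O, s) = sqrt(O + (6 + 4*O)) = sqrt(6 + 5*O))
(52*129)*z(7, -3) = (52*129)*sqrt(6 + 5*7) = 6708*sqrt(6 + 35) = 6708*sqrt(41)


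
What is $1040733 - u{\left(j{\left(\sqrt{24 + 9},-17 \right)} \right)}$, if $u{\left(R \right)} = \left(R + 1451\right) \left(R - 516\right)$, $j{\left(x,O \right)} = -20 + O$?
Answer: $1822675$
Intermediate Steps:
$u{\left(R \right)} = \left(-516 + R\right) \left(1451 + R\right)$ ($u{\left(R \right)} = \left(1451 + R\right) \left(-516 + R\right) = \left(-516 + R\right) \left(1451 + R\right)$)
$1040733 - u{\left(j{\left(\sqrt{24 + 9},-17 \right)} \right)} = 1040733 - \left(-748716 + \left(-20 - 17\right)^{2} + 935 \left(-20 - 17\right)\right) = 1040733 - \left(-748716 + \left(-37\right)^{2} + 935 \left(-37\right)\right) = 1040733 - \left(-748716 + 1369 - 34595\right) = 1040733 - -781942 = 1040733 + 781942 = 1822675$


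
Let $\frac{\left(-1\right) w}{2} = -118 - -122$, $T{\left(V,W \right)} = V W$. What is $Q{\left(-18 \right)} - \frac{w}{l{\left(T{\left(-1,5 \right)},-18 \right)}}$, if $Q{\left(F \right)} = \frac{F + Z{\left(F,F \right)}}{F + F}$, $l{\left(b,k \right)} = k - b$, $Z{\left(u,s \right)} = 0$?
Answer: $- \frac{3}{26} \approx -0.11538$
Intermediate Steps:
$w = -8$ ($w = - 2 \left(-118 - -122\right) = - 2 \left(-118 + 122\right) = \left(-2\right) 4 = -8$)
$Q{\left(F \right)} = \frac{1}{2}$ ($Q{\left(F \right)} = \frac{F + 0}{F + F} = \frac{F}{2 F} = F \frac{1}{2 F} = \frac{1}{2}$)
$Q{\left(-18 \right)} - \frac{w}{l{\left(T{\left(-1,5 \right)},-18 \right)}} = \frac{1}{2} - - \frac{8}{-18 - \left(-1\right) 5} = \frac{1}{2} - - \frac{8}{-18 - -5} = \frac{1}{2} - - \frac{8}{-18 + 5} = \frac{1}{2} - - \frac{8}{-13} = \frac{1}{2} - \left(-8\right) \left(- \frac{1}{13}\right) = \frac{1}{2} - \frac{8}{13} = - \frac{3}{26}$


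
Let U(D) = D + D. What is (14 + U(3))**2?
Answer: 400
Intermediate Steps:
U(D) = 2*D
(14 + U(3))**2 = (14 + 2*3)**2 = (14 + 6)**2 = 20**2 = 400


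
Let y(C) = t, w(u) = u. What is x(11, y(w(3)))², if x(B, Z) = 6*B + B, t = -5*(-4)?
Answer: 5929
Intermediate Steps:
t = 20
y(C) = 20
x(B, Z) = 7*B
x(11, y(w(3)))² = (7*11)² = 77² = 5929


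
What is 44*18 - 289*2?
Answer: 214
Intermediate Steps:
44*18 - 289*2 = 792 - 1*578 = 792 - 578 = 214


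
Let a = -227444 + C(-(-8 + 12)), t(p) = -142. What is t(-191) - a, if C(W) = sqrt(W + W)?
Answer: 227302 - 2*I*sqrt(2) ≈ 2.273e+5 - 2.8284*I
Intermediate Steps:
C(W) = sqrt(2)*sqrt(W) (C(W) = sqrt(2*W) = sqrt(2)*sqrt(W))
a = -227444 + 2*I*sqrt(2) (a = -227444 + sqrt(2)*sqrt(-(-8 + 12)) = -227444 + sqrt(2)*sqrt(-1*4) = -227444 + sqrt(2)*sqrt(-4) = -227444 + sqrt(2)*(2*I) = -227444 + 2*I*sqrt(2) ≈ -2.2744e+5 + 2.8284*I)
t(-191) - a = -142 - (-227444 + 2*I*sqrt(2)) = -142 + (227444 - 2*I*sqrt(2)) = 227302 - 2*I*sqrt(2)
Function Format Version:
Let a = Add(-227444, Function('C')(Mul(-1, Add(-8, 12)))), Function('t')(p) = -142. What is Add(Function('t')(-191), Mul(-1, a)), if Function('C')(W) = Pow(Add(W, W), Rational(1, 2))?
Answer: Add(227302, Mul(-2, I, Pow(2, Rational(1, 2)))) ≈ Add(2.2730e+5, Mul(-2.8284, I))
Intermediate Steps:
Function('C')(W) = Mul(Pow(2, Rational(1, 2)), Pow(W, Rational(1, 2))) (Function('C')(W) = Pow(Mul(2, W), Rational(1, 2)) = Mul(Pow(2, Rational(1, 2)), Pow(W, Rational(1, 2))))
a = Add(-227444, Mul(2, I, Pow(2, Rational(1, 2)))) (a = Add(-227444, Mul(Pow(2, Rational(1, 2)), Pow(Mul(-1, Add(-8, 12)), Rational(1, 2)))) = Add(-227444, Mul(Pow(2, Rational(1, 2)), Pow(Mul(-1, 4), Rational(1, 2)))) = Add(-227444, Mul(Pow(2, Rational(1, 2)), Pow(-4, Rational(1, 2)))) = Add(-227444, Mul(Pow(2, Rational(1, 2)), Mul(2, I))) = Add(-227444, Mul(2, I, Pow(2, Rational(1, 2)))) ≈ Add(-2.2744e+5, Mul(2.8284, I)))
Add(Function('t')(-191), Mul(-1, a)) = Add(-142, Mul(-1, Add(-227444, Mul(2, I, Pow(2, Rational(1, 2)))))) = Add(-142, Add(227444, Mul(-2, I, Pow(2, Rational(1, 2))))) = Add(227302, Mul(-2, I, Pow(2, Rational(1, 2))))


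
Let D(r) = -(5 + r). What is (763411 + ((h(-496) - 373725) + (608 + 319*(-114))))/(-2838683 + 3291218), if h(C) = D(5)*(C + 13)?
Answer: 119586/150845 ≈ 0.79277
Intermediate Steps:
D(r) = -5 - r
h(C) = -130 - 10*C (h(C) = (-5 - 1*5)*(C + 13) = (-5 - 5)*(13 + C) = -10*(13 + C) = -130 - 10*C)
(763411 + ((h(-496) - 373725) + (608 + 319*(-114))))/(-2838683 + 3291218) = (763411 + (((-130 - 10*(-496)) - 373725) + (608 + 319*(-114))))/(-2838683 + 3291218) = (763411 + (((-130 + 4960) - 373725) + (608 - 36366)))/452535 = (763411 + ((4830 - 373725) - 35758))*(1/452535) = (763411 + (-368895 - 35758))*(1/452535) = (763411 - 404653)*(1/452535) = 358758*(1/452535) = 119586/150845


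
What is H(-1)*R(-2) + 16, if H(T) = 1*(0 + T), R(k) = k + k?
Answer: 20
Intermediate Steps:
R(k) = 2*k
H(T) = T (H(T) = 1*T = T)
H(-1)*R(-2) + 16 = -2*(-2) + 16 = -1*(-4) + 16 = 4 + 16 = 20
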